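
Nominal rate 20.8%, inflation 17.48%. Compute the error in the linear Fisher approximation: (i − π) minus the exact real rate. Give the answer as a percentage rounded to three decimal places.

Approximate: r ≈ 20.800% − 17.480% = 3.3200%
Exact: (1 + 0.2080)/(1 + 0.1748) − 1 = 2.8260%
Error = 3.3200% − 2.8260% = 0.4940% → 0.494%.

0.494%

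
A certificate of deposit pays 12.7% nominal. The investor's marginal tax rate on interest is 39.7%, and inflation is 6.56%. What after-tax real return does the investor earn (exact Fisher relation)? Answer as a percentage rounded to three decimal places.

After-tax nominal return = 12.7% × (1 − 0.397) = 7.6581%.
1 + r = 1.076581 / 1.06560 = 1.01030499
After-tax real rate = 1.01030499 − 1 → 1.030%.

1.030%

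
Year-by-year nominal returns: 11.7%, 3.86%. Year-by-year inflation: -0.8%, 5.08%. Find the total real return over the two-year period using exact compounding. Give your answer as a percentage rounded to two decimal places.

Nominal growth factor = 1.1170 × 1.0386 = 1.160116
Price-level growth factor = 0.9920 × 1.0508 = 1.042394
Real growth factor = 1.160116 / 1.042394 = 1.112935
Total real return = 1.112935 − 1 → 11.29%.

11.29%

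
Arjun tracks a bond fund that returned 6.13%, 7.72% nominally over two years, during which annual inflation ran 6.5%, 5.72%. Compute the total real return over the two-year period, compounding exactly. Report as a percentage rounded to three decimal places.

Compound the nominal returns: 1.0613 × 1.0772 = 1.143232.
Compound inflation: 1.0650 × 1.0572 = 1.125918.
Deflate: 1.143232 / 1.125918 = 1.015378.
Total real return = 1.015378 − 1 → 1.538%.

1.538%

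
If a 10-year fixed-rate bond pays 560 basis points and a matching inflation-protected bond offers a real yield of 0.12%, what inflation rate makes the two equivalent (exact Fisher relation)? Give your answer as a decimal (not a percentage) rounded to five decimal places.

0.05473

(1 + π) = (1 + i)/(1 + r) = 1.05600 / 1.00120 = 1.054734
Break-even inflation = 1.054734 − 1 → 0.05473.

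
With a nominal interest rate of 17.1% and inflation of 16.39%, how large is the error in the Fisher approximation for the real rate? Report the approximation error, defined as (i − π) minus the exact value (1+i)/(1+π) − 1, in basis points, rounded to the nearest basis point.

10 basis points

Approximate: r ≈ 17.100% − 16.390% = 0.7100%
Exact: (1 + 0.1710)/(1 + 0.1639) − 1 = 0.6100%
Error = 0.7100% − 0.6100% = 0.1000% → 10 basis points.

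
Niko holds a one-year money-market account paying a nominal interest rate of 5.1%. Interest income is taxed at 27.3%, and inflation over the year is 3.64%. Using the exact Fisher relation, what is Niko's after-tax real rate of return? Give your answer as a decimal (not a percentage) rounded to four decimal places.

0.0007

After-tax nominal return = 5.1% × (1 − 0.273) = 3.7077%.
1 + r = 1.037077 / 1.03640 = 1.000653
After-tax real rate = 1.000653 − 1 → 0.0007.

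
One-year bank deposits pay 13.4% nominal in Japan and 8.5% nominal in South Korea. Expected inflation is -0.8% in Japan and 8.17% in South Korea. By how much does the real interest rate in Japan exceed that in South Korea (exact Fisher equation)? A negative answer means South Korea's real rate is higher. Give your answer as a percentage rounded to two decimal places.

Japan: (1 + 0.1340)/(1 − 0.0080) − 1 = 14.3145%
South Korea: (1 + 0.0850)/(1 + 0.0817) − 1 = 0.3051%
Differential = 14.3145% − 0.3051% = 14.0094% → 14.01%.

14.01%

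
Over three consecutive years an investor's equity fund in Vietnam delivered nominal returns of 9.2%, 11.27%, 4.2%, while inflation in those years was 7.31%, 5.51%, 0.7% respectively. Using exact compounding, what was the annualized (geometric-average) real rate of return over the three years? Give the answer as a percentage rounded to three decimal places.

Compound the nominal returns: 1.0920 × 1.1127 × 1.0420 = 1.26610127.
Compound inflation: 1.0731 × 1.0551 × 1.0070 = 1.14015340.
Deflate: 1.26610127 / 1.14015340 = 1.11046572.
Annualized real rate = 1.11046572^(1/3) − 1 = 3.5544% → 3.554%.

3.554%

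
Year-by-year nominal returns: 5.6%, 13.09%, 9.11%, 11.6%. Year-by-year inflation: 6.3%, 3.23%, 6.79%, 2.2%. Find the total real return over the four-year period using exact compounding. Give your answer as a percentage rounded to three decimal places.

Compound the nominal returns: 1.0560 × 1.1309 × 1.0911 × 1.1160 = 1.454176.
Compound inflation: 1.0630 × 1.0323 × 1.0679 × 1.0220 = 1.197625.
Deflate: 1.454176 / 1.197625 = 1.214217.
Total real return = 1.214217 − 1 → 21.422%.

21.422%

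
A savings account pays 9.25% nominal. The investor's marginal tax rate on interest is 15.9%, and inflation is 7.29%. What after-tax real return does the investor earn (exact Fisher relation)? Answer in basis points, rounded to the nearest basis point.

After-tax nominal return = 9.25% × (1 − 0.159) = 7.77925%.
1 + r = 1.0777925 / 1.07290 = 1.004560
After-tax real rate = 1.004560 − 1 → 46 basis points.

46 basis points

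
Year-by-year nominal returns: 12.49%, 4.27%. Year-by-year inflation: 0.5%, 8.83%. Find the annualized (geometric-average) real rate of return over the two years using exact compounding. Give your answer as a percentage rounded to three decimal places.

Nominal growth factor = 1.1249 × 1.0427 = 1.17293323
Price-level growth factor = 1.0050 × 1.0883 = 1.09374150
Real growth factor = 1.17293323 / 1.09374150 = 1.07240443
Annualized real rate = 1.07240443^(1/2) − 1 = 3.5570% → 3.557%.

3.557%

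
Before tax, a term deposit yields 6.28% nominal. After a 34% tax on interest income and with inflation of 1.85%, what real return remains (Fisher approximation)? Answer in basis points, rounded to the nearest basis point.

229 basis points

After-tax nominal return = 6.28% × (1 − 0.34) = 4.1448%.
r ≈ 4.1448% − 1.85% → 229 basis points.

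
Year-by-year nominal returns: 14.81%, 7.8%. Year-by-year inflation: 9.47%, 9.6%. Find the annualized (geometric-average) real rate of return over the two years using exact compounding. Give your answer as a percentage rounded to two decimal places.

1.57%

Nominal growth factor = 1.1481 × 1.0780 = 1.23765180
Price-level growth factor = 1.0947 × 1.0960 = 1.19979120
Real growth factor = 1.23765180 / 1.19979120 = 1.03155599
Annualized real rate = 1.03155599^(1/2) − 1 = 1.5655% → 1.57%.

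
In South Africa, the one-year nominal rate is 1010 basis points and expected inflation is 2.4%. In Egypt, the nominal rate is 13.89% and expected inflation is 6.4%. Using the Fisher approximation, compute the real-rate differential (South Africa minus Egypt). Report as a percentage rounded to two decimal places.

South Africa: 10.1% − 2.4% = 7.700%
Egypt: 13.89% − 6.4% = 7.490%
Differential = 0.210% → 0.21%.

0.21%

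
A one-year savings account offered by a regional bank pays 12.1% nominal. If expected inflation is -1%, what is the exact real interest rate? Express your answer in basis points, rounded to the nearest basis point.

1323 basis points

By the Fisher equation, 1 + r = (1 + i)/(1 + π).
1 + r = 1.12100 / 0.99000 = 1.132323
r = 1.132323 − 1 = 13.2323%, i.e. 1323 basis points.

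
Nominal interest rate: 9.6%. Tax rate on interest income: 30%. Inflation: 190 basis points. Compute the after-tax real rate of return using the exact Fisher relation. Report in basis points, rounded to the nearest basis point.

After-tax nominal return = 9.6% × (1 − 0.3) = 6.7200%.
1 + r = 1.06720 / 1.01900 = 1.047301
After-tax real rate = 1.047301 − 1 → 473 basis points.

473 basis points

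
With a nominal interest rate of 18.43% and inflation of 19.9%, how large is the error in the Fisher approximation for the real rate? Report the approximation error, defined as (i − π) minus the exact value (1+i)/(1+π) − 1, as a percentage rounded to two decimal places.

-0.24%

Approximate: r ≈ 18.430% − 19.900% = -1.4700%
Exact: (1 + 0.1843)/(1 + 0.1990) − 1 = -1.2260%
Error = -1.4700% − (-1.2260%) = -0.2440% → -0.24%.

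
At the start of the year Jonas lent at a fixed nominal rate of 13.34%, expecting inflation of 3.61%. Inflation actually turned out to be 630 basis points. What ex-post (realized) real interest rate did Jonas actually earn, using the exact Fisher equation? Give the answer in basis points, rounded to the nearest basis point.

Ex-post: (1 + 0.1334)/(1 + 0.0630) − 1 = 6.6228%
So the realized real rate is 662 basis points.

662 basis points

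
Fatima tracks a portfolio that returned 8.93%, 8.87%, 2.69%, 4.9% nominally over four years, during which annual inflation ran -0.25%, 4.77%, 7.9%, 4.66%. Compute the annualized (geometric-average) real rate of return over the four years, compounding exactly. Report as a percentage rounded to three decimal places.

Nominal growth factor = 1.0893 × 1.0887 × 1.0269 × 1.0490 = 1.27749547
Price-level growth factor = 0.9975 × 1.0477 × 1.0790 × 1.0466 = 1.18019025
Real growth factor = 1.27749547 / 1.18019025 = 1.08244875
Annualized real rate = 1.08244875^(1/4) − 1 = 2.0004% → 2.000%.

2.000%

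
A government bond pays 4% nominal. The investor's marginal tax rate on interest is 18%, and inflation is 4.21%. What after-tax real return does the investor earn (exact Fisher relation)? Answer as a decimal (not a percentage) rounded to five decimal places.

After-tax nominal return = 4% × (1 − 0.18) = 3.2800%.
1 + r = 1.03280 / 1.04210 = 0.991076
After-tax real rate = 0.991076 − 1 → -0.00892.

-0.00892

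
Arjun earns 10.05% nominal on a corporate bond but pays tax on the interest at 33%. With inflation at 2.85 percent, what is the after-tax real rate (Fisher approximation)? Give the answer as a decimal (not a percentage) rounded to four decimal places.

0.0388

After-tax nominal return = 10.05% × (1 − 0.33) = 6.7335%.
r ≈ 6.7335% − 2.85% → 0.0388.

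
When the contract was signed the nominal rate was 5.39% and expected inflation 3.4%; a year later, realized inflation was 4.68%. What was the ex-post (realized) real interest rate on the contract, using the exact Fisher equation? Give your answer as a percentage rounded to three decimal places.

Ex-post: (1 + 0.0539)/(1 + 0.0468) − 1 = 0.6783%
So the realized real rate is 0.678%.

0.678%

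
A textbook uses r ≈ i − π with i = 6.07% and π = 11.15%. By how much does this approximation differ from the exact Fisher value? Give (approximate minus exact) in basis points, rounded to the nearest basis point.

Approximate: r ≈ 6.070% − 11.150% = -5.0800%
Exact: (1 + 0.0607)/(1 + 0.1115) − 1 = -4.5704%
Error = -5.0800% − (-4.5704%) = -0.5096% → -51 basis points.

-51 basis points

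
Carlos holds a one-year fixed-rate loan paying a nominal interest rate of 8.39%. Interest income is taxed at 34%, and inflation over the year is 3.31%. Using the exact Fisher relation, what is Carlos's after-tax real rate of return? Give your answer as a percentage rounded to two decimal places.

After-tax nominal return = 8.39% × (1 − 0.34) = 5.5374%.
1 + r = 1.055374 / 1.03310 = 1.021560
After-tax real rate = 1.021560 − 1 → 2.16%.

2.16%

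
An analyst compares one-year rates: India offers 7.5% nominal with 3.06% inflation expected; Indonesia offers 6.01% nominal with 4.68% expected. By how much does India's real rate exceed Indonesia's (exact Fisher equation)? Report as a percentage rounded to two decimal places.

India: (1 + 0.0750)/(1 + 0.0306) − 1 = 4.3082%
Indonesia: (1 + 0.0601)/(1 + 0.0468) − 1 = 1.2705%
Differential = 4.3082% − 1.2705% = 3.0376% → 3.04%.

3.04%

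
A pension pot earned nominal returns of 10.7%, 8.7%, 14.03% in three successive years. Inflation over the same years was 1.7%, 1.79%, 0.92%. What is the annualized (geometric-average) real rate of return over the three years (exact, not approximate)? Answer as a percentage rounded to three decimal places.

9.513%

Compound the nominal returns: 1.1070 × 1.0870 × 1.1403 = 1.37213325.
Compound inflation: 1.0170 × 1.0179 × 1.0092 = 1.04472818.
Deflate: 1.37213325 / 1.04472818 = 1.31338781.
Annualized real rate = 1.31338781^(1/3) − 1 = 9.5127% → 9.513%.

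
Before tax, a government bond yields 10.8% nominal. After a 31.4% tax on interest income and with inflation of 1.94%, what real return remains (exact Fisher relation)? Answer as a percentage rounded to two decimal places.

5.36%

After-tax nominal return = 10.8% × (1 − 0.314) = 7.4088%.
1 + r = 1.074088 / 1.01940 = 1.053647
After-tax real rate = 1.053647 − 1 → 5.36%.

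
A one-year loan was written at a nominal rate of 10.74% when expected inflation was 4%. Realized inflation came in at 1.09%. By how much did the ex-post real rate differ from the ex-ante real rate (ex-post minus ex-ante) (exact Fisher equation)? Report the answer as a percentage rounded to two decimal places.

Ex-ante: (1 + 0.1074)/(1 + 0.0400) − 1 = 6.4808%
Ex-post: (1 + 0.1074)/(1 + 0.0109) − 1 = 9.5459%
Difference (ex-post − ex-ante) = 3.0652% → 3.07%.

3.07%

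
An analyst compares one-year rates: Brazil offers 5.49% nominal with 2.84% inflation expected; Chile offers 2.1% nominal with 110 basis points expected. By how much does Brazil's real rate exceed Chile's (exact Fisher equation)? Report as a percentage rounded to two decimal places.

1.59%

Brazil: (1 + 0.0549)/(1 + 0.0284) − 1 = 2.5768%
Chile: (1 + 0.0210)/(1 + 0.0110) − 1 = 0.9891%
Differential = 2.5768% − 0.9891% = 1.5877% → 1.59%.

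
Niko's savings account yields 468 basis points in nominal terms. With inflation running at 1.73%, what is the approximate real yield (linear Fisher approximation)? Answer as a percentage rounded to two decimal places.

r ≈ i − π = 4.68% − 1.73% = 2.95%.

2.95%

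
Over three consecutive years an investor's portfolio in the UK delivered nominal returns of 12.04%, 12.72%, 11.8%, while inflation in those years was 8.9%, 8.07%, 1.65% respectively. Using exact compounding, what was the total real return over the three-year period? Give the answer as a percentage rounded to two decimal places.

18.03%

Nominal growth factor = 1.1204 × 1.1272 × 1.1180 = 1.411939
Price-level growth factor = 1.0890 × 1.0807 × 1.0165 = 1.196301
Real growth factor = 1.411939 / 1.196301 = 1.180254
Total real return = 1.180254 − 1 → 18.03%.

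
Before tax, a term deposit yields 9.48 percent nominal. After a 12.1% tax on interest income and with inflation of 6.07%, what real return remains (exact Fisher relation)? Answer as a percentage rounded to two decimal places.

After-tax nominal return = 9.48% × (1 − 0.121) = 8.33292%.
1 + r = 1.0833292 / 1.06070 = 1.021334
After-tax real rate = 1.021334 − 1 → 2.13%.

2.13%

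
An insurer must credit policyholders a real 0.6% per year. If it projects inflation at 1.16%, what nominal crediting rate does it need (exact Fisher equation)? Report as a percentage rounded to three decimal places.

(1 + i) = (1 + r)(1 + π) = 1.00600 × 1.01160 = 1.0176696
i = 1.0176696 − 1, so the required nominal rate is 1.767%.

1.767%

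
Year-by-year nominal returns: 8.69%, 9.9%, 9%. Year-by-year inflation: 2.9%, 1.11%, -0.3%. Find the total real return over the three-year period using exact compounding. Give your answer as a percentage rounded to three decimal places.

Nominal growth factor = 1.0869 × 1.0990 × 1.0900 = 1.302008
Price-level growth factor = 1.0290 × 1.0111 × 0.9970 = 1.037301
Real growth factor = 1.302008 / 1.037301 = 1.255189
Total real return = 1.255189 − 1 → 25.519%.

25.519%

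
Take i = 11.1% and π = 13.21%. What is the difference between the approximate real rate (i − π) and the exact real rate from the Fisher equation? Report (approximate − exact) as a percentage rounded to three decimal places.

Approximate: r ≈ 11.100% − 13.210% = -2.1100%
Exact: (1 + 0.1110)/(1 + 0.1321) − 1 = -1.8638%
Error = -2.1100% − (-1.8638%) = -0.2462% → -0.246%.

-0.246%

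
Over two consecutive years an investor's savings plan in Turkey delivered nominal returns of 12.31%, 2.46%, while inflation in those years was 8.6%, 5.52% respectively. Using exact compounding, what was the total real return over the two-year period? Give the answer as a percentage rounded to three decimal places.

0.417%

Compound the nominal returns: 1.1231 × 1.0246 = 1.150728.
Compound inflation: 1.0860 × 1.0552 = 1.145947.
Deflate: 1.150728 / 1.145947 = 1.004172.
Total real return = 1.004172 − 1 → 0.417%.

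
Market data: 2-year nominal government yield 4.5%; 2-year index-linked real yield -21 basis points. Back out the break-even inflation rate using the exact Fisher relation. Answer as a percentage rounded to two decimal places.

4.72%

(1 + π) = (1 + i)/(1 + r) = 1.04500 / 0.99790 = 1.047199
Break-even inflation = 1.047199 − 1 → 4.72%.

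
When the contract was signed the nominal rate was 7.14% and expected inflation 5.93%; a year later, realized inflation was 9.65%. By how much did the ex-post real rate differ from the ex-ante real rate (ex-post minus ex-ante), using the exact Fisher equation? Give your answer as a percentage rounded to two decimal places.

-3.43%

Ex-ante: (1 + 0.0714)/(1 + 0.0593) − 1 = 1.1423%
Ex-post: (1 + 0.0714)/(1 + 0.0965) − 1 = -2.2891%
Difference (ex-post − ex-ante) = -3.4314% → -3.43%.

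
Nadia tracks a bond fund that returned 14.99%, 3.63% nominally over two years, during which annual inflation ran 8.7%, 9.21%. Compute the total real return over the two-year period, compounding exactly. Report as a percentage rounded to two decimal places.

Nominal growth factor = 1.1499 × 1.0363 = 1.191641
Price-level growth factor = 1.0870 × 1.0921 = 1.187113
Real growth factor = 1.191641 / 1.187113 = 1.003815
Total real return = 1.003815 − 1 → 0.38%.

0.38%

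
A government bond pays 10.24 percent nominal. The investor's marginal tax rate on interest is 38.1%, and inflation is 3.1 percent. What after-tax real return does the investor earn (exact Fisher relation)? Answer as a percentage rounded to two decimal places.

3.14%

After-tax nominal return = 10.24% × (1 − 0.381) = 6.33856%.
1 + r = 1.0633856 / 1.03100 = 1.031412
After-tax real rate = 1.031412 − 1 → 3.14%.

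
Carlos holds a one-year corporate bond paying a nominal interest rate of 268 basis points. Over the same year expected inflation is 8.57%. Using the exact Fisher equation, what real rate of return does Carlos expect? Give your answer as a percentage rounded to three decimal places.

1 + r = 1.02680 / 1.08570 = 0.945749
r = 0.945749 − 1 = -5.4251%, i.e. -5.425%.

-5.425%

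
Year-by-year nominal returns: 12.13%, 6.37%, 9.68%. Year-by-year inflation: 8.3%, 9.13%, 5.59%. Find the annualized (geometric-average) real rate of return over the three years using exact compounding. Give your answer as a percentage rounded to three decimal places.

Nominal growth factor = 1.1213 × 1.0637 × 1.0968 = 1.30818277
Price-level growth factor = 1.0830 × 1.0913 × 1.0559 = 1.24794487
Real growth factor = 1.30818277 / 1.24794487 = 1.04826967
Annualized real rate = 1.04826967^(1/3) − 1 = 1.5838% → 1.584%.

1.584%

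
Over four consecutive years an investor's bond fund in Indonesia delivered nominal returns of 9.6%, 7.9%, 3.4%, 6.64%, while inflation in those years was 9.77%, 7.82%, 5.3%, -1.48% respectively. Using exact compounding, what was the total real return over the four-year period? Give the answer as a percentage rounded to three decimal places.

Nominal growth factor = 1.0960 × 1.0790 × 1.0340 × 1.0664 = 1.303985
Price-level growth factor = 1.0977 × 1.0782 × 1.0530 × 0.9852 = 1.227823
Real growth factor = 1.303985 / 1.227823 = 1.062030
Total real return = 1.062030 − 1 → 6.203%.

6.203%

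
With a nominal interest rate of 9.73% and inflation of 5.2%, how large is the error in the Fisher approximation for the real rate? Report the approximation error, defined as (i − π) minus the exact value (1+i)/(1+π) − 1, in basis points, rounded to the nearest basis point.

22 basis points

Approximate: r ≈ 9.730% − 5.200% = 4.5300%
Exact: (1 + 0.0973)/(1 + 0.0520) − 1 = 4.3061%
Error = 4.5300% − 4.3061% = 0.2239% → 22 basis points.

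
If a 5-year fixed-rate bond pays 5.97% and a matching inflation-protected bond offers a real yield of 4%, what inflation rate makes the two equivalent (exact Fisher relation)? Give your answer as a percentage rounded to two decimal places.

(1 + π) = (1 + i)/(1 + r) = 1.05970 / 1.04000 = 1.018942
Break-even inflation = 1.018942 − 1 → 1.89%.

1.89%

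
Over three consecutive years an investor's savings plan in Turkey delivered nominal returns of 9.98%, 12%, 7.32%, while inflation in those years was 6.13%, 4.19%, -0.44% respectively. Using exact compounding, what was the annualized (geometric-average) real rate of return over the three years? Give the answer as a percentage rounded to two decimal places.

6.29%

Nominal growth factor = 1.0998 × 1.1200 × 1.0732 = 1.32194200
Price-level growth factor = 1.0613 × 1.0419 × 0.9956 = 1.10090309
Real growth factor = 1.32194200 / 1.10090309 = 1.20077963
Annualized real rate = 1.20077963^(1/3) − 1 = 6.2889% → 6.29%.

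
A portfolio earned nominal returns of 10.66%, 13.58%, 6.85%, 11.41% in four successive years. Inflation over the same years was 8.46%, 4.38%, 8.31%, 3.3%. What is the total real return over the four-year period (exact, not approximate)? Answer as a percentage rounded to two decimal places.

18.12%

Compound the nominal returns: 1.1066 × 1.1358 × 1.0685 × 1.1141 = 1.496205.
Compound inflation: 1.0846 × 1.0438 × 1.0831 × 1.0330 = 1.266647.
Deflate: 1.496205 / 1.266647 = 1.181233.
Total real return = 1.181233 − 1 → 18.12%.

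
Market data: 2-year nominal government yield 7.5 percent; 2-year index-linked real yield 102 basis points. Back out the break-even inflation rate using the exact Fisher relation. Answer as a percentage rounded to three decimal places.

(1 + π) = (1 + i)/(1 + r) = 1.07500 / 1.01020 = 1.064146
Break-even inflation = 1.064146 − 1 → 6.415%.

6.415%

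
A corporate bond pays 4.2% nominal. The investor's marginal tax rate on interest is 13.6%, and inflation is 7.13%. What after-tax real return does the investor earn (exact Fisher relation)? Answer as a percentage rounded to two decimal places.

-3.27%

After-tax nominal return = 4.2% × (1 − 0.136) = 3.6288%.
1 + r = 1.036288 / 1.07130 = 0.967318
After-tax real rate = 0.967318 − 1 → -3.27%.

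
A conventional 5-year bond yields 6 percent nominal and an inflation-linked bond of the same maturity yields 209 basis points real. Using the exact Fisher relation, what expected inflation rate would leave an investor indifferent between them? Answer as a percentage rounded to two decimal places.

3.83%

(1 + π) = (1 + i)/(1 + r) = 1.06000 / 1.02090 = 1.038300
Break-even inflation = 1.038300 − 1 → 3.83%.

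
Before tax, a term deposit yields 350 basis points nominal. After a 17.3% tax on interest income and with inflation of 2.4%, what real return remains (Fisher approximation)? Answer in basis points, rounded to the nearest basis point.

49 basis points

After-tax nominal return = 3.5% × (1 − 0.173) = 2.8945%.
r ≈ 2.8945% − 2.4% → 49 basis points.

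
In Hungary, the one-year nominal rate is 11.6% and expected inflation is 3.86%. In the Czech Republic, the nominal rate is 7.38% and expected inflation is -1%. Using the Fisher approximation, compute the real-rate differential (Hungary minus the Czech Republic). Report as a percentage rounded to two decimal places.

Hungary: 11.6% − 3.86% = 7.740%
The Czech Republic: 7.38% − (-1%) = 8.380%
Differential = -0.640% → -0.64%.

-0.64%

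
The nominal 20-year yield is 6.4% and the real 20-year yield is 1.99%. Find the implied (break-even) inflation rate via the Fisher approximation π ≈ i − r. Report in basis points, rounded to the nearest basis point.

π ≈ i − r = 6.4% − 1.99% → 441 basis points.

441 basis points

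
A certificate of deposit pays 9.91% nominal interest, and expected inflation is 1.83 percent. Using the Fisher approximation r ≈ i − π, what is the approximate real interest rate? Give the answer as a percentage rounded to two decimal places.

r ≈ i − π = 9.91% − 1.83% = 8.08%.

8.08%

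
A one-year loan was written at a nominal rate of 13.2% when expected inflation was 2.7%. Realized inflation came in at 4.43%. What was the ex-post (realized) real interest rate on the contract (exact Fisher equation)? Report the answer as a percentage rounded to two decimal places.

Ex-post: (1 + 0.1320)/(1 + 0.0443) − 1 = 8.3980%
So the realized real rate is 8.40%.

8.40%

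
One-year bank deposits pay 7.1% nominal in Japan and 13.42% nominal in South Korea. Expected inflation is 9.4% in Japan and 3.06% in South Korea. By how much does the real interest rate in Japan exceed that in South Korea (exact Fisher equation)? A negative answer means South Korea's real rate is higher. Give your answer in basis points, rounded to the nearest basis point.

-1215 basis points

Japan: (1 + 0.0710)/(1 + 0.0940) − 1 = -2.1024%
South Korea: (1 + 0.1342)/(1 + 0.0306) − 1 = 10.0524%
Differential = -2.1024% − 10.0524% = -12.1548% → -1215 basis points.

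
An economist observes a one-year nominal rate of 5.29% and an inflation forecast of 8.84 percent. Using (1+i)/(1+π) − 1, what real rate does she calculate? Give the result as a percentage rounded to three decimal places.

By the Fisher equation, 1 + r = (1 + i)/(1 + π).
1 + r = 1.05290 / 1.08840 = 0.967383
r = 0.967383 − 1 = -3.2617%, i.e. -3.262%.

-3.262%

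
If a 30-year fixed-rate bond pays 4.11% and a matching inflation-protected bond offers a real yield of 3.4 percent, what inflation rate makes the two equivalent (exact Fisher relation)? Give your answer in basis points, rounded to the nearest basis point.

69 basis points

(1 + π) = (1 + i)/(1 + r) = 1.04110 / 1.03400 = 1.006867
Break-even inflation = 1.006867 − 1 → 69 basis points.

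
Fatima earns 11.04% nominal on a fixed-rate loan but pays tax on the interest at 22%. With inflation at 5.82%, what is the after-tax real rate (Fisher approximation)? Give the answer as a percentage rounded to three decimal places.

After-tax nominal return = 11.04% × (1 − 0.22) = 8.6112%.
r ≈ 8.6112% − 5.82% → 2.791%.

2.791%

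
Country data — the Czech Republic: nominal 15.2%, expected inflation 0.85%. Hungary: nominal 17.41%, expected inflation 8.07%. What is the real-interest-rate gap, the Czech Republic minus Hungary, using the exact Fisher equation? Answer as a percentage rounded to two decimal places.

5.59%

The Czech Republic: (1 + 0.1520)/(1 + 0.0085) − 1 = 14.2291%
Hungary: (1 + 0.1741)/(1 + 0.0807) − 1 = 8.6425%
Differential = 14.2291% − 8.6425% = 5.5865% → 5.59%.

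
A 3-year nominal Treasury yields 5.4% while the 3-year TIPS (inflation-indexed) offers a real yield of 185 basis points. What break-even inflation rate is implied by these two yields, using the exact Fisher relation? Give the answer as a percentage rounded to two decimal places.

(1 + π) = (1 + i)/(1 + r) = 1.05400 / 1.01850 = 1.034855
Break-even inflation = 1.034855 − 1 → 3.49%.

3.49%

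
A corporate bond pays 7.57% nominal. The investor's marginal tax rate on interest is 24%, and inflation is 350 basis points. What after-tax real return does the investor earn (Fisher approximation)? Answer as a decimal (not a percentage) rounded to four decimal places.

0.0225

After-tax nominal return = 7.57% × (1 − 0.24) = 5.7532%.
r ≈ 5.7532% − 3.5% → 0.0225.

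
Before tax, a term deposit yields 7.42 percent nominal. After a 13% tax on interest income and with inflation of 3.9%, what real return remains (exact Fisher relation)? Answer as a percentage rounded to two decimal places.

2.46%

After-tax nominal return = 7.42% × (1 − 0.13) = 6.4554%.
1 + r = 1.064554 / 1.03900 = 1.024595
After-tax real rate = 1.024595 − 1 → 2.46%.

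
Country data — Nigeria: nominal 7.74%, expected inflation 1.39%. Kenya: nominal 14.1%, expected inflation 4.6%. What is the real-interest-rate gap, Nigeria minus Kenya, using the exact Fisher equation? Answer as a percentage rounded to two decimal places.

Nigeria: (1 + 0.0774)/(1 + 0.0139) − 1 = 6.2629%
Kenya: (1 + 0.1410)/(1 + 0.0460) − 1 = 9.0822%
Differential = 6.2629% − 9.0822% = -2.8193% → -2.82%.

-2.82%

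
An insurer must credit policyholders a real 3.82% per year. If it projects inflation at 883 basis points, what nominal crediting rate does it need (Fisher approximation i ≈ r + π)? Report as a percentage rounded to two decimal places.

12.65%

i ≈ r + π = 3.82% + 8.83% = 12.65%.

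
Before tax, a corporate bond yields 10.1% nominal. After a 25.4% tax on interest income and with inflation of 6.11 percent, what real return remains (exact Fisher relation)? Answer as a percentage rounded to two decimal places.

After-tax nominal return = 10.1% × (1 − 0.254) = 7.5346%.
1 + r = 1.075346 / 1.06110 = 1.013426
After-tax real rate = 1.013426 − 1 → 1.34%.

1.34%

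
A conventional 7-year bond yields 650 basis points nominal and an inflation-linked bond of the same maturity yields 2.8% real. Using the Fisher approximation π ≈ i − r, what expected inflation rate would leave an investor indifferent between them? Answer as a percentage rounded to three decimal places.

π ≈ i − r = 6.5% − 2.8% → 3.700%.

3.700%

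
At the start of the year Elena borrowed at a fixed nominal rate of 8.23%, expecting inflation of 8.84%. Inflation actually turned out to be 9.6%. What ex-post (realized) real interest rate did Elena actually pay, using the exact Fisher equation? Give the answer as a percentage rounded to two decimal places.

Ex-post: (1 + 0.0823)/(1 + 0.0960) − 1 = -1.2500%
So the realized real rate is -1.25%.

-1.25%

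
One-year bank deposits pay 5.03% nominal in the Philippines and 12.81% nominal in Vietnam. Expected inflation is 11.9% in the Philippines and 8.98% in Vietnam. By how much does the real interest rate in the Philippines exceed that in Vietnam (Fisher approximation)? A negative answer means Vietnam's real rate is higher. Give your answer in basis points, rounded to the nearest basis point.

-1070 basis points

The Philippines: 5.03% − 11.9% = -6.870%
Vietnam: 12.81% − 8.98% = 3.830%
Differential = -10.700% → -1070 basis points.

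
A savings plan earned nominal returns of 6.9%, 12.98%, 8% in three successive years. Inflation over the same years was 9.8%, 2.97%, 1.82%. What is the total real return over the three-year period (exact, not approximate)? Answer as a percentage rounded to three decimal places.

13.307%

Compound the nominal returns: 1.0690 × 1.1298 × 1.0800 = 1.304377.
Compound inflation: 1.0980 × 1.0297 × 1.0182 = 1.151188.
Deflate: 1.304377 / 1.151188 = 1.133070.
Total real return = 1.133070 − 1 → 13.307%.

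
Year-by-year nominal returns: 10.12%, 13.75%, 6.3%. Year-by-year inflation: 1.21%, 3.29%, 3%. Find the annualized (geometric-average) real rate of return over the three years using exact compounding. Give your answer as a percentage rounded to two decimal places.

Nominal growth factor = 1.1012 × 1.1375 × 1.0630 = 1.33152975
Price-level growth factor = 1.0121 × 1.0329 × 1.0300 = 1.07676003
Real growth factor = 1.33152975 / 1.07676003 = 1.23660770
Annualized real rate = 1.23660770^(1/3) − 1 = 7.3356% → 7.34%.

7.34%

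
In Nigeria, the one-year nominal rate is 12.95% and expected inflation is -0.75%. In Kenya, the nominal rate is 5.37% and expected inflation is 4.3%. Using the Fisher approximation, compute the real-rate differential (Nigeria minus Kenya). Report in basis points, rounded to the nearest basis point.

1263 basis points

Nigeria: 12.95% − (-0.75%) = 13.700%
Kenya: 5.37% − 4.3% = 1.070%
Differential = 12.630% → 1263 basis points.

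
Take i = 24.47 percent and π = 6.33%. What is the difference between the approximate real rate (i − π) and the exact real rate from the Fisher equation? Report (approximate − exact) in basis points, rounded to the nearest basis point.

Approximate: r ≈ 24.470% − 6.330% = 18.1400%
Exact: (1 + 0.2447)/(1 + 0.0633) − 1 = 17.0601%
Error = 18.1400% − 17.0601% = 1.0799% → 108 basis points.

108 basis points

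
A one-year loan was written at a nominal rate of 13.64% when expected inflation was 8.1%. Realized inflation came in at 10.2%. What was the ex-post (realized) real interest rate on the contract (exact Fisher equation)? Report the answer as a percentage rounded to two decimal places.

3.12%

Ex-post: (1 + 0.1364)/(1 + 0.1020) − 1 = 3.1216%
So the realized real rate is 3.12%.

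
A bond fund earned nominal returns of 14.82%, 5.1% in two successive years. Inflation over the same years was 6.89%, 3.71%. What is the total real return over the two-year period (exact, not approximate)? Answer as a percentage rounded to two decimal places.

Nominal growth factor = 1.1482 × 1.0510 = 1.206758
Price-level growth factor = 1.0689 × 1.0371 = 1.108556
Real growth factor = 1.206758 / 1.108556 = 1.088586
Total real return = 1.088586 − 1 → 8.86%.

8.86%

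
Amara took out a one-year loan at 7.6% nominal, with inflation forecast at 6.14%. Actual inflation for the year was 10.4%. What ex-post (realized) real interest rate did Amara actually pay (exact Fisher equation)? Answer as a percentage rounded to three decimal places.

-2.536%

Ex-post: (1 + 0.0760)/(1 + 0.1040) − 1 = -2.5362%
So the realized real rate is -2.536%.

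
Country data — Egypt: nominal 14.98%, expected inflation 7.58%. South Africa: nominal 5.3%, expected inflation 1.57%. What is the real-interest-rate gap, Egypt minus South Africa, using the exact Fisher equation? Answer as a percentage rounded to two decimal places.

Egypt: (1 + 0.1498)/(1 + 0.0758) − 1 = 6.8786%
South Africa: (1 + 0.0530)/(1 + 0.0157) − 1 = 3.6723%
Differential = 6.8786% − 3.6723% = 3.2063% → 3.21%.

3.21%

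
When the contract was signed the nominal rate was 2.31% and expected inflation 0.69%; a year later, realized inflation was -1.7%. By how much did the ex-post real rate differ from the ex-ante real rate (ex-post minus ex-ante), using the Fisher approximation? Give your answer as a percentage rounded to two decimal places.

Ex-ante: 2.31% − 0.69% = 1.620%
Ex-post: 2.31% − (-1.7%) = 4.010%
Difference (ex-post − ex-ante) = 2.3900% → 2.39%.

2.39%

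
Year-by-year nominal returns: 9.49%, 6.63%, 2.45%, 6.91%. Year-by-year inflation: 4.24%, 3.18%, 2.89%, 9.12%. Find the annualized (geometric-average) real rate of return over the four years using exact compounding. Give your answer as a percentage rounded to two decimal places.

Compound the nominal returns: 1.0949 × 1.0663 × 1.0245 × 1.0691 = 1.27874561.
Compound inflation: 1.0424 × 1.0318 × 1.0289 × 1.0912 = 1.20755647.
Deflate: 1.27874561 / 1.20755647 = 1.05895305.
Annualized real rate = 1.05895305^(1/4) − 1 = 1.4423% → 1.44%.

1.44%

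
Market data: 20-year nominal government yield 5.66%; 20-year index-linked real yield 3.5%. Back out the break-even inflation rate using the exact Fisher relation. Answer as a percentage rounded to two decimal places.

2.09%

(1 + π) = (1 + i)/(1 + r) = 1.05660 / 1.03500 = 1.020870
Break-even inflation = 1.020870 − 1 → 2.09%.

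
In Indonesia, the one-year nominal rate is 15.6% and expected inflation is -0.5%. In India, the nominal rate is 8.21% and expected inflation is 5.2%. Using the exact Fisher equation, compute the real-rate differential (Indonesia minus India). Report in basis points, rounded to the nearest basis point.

1332 basis points

Indonesia: (1 + 0.1560)/(1 − 0.0050) − 1 = 16.1809%
India: (1 + 0.0821)/(1 + 0.0520) − 1 = 2.8612%
Differential = 16.1809% − 2.8612% = 13.3197% → 1332 basis points.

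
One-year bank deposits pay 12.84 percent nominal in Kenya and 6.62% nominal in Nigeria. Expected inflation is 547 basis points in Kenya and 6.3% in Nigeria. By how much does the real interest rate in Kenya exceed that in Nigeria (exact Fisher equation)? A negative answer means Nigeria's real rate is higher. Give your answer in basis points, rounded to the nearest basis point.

Kenya: (1 + 0.1284)/(1 + 0.0547) − 1 = 6.9878%
Nigeria: (1 + 0.0662)/(1 + 0.0630) − 1 = 0.3010%
Differential = 6.9878% − 0.3010% = 6.6867% → 669 basis points.

669 basis points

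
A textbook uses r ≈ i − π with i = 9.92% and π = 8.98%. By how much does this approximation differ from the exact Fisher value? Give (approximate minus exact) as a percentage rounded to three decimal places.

0.077%

Approximate: r ≈ 9.920% − 8.980% = 0.9400%
Exact: (1 + 0.0992)/(1 + 0.0898) − 1 = 0.86254%
Error = 0.9400% − 0.86254% = 0.07746% → 0.077%.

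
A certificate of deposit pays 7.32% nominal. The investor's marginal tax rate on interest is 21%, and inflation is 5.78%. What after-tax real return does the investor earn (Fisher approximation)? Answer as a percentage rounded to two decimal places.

After-tax nominal return = 7.32% × (1 − 0.21) = 5.7828%.
r ≈ 5.7828% − 5.78% → 0.00%.

0.00%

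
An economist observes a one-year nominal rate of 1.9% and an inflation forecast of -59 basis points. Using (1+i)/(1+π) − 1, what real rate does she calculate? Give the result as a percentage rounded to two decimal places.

By the Fisher identity, 1 + r = (1 + i)/(1 + π).
1 + r = 1.01900 / 0.99410 = 1.025048
r = 1.025048 − 1 = 2.5048%, i.e. 2.50%.

2.50%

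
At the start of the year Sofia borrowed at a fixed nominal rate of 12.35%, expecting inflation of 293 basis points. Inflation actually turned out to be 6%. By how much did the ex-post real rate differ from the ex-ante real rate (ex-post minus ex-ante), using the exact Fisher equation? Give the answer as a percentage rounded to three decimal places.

-3.161%

Ex-ante: (1 + 0.1235)/(1 + 0.0293) − 1 = 9.1519%
Ex-post: (1 + 0.1235)/(1 + 0.0600) − 1 = 5.9906%
Difference (ex-post − ex-ante) = -3.1613% → -3.161%.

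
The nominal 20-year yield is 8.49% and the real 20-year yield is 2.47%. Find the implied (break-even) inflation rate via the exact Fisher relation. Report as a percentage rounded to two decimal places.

5.87%

(1 + π) = (1 + i)/(1 + r) = 1.08490 / 1.02470 = 1.058749
Break-even inflation = 1.058749 − 1 → 5.87%.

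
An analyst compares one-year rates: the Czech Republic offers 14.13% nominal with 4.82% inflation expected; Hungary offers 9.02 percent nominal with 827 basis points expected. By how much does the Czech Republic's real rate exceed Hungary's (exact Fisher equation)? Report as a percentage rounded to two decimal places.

The Czech Republic: (1 + 0.1413)/(1 + 0.0482) − 1 = 8.8819%
Hungary: (1 + 0.0902)/(1 + 0.0827) − 1 = 0.6927%
Differential = 8.8819% − 0.6927% = 8.1892% → 8.19%.

8.19%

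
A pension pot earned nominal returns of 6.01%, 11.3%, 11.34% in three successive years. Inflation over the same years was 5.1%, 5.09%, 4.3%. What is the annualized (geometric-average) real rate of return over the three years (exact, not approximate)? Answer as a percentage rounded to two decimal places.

4.48%

Compound the nominal returns: 1.0601 × 1.1130 × 1.1134 = 1.31369097.
Compound inflation: 1.0510 × 1.0509 × 1.0430 = 1.15198922.
Deflate: 1.31369097 / 1.15198922 = 1.14036742.
Annualized real rate = 1.14036742^(1/3) − 1 = 4.4756% → 4.48%.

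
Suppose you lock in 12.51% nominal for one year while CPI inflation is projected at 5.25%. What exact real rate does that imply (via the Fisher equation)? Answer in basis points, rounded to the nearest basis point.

By the Fisher equation, 1 + r = (1 + i)/(1 + π).
1 + r = 1.12510 / 1.05250 = 1.068979
r = 1.068979 − 1 = 6.8979%, i.e. 690 basis points.

690 basis points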